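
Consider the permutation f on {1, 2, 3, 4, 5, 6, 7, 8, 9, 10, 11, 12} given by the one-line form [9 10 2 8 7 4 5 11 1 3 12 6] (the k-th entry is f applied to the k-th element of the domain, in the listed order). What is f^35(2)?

3

Tracing 2 → 10 → … returns to 2 after 3 steps, so 2 lies in a 3-cycle (2, 10, 3).
Since the cycle has length 3, f^35 acts on it the same as f^2 (35 mod 3 = 2).
Stepping 2 places around the cycle: 2 → 10 → 3.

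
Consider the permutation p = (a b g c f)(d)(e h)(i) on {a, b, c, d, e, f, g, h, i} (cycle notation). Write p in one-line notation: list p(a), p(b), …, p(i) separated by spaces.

Each element maps to the next entry in its cycle (wrapping to the front): a↦b, b↦g, c↦f, d↦d, e↦h, f↦a, g↦c, h↦e, i↦i.
Listing these in domain order gives b g f d h a c e i.

b g f d h a c e i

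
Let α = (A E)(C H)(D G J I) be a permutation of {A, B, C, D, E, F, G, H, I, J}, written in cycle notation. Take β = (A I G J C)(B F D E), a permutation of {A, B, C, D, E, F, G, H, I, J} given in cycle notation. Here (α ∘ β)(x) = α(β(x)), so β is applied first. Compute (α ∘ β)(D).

(α ∘ β)(D) = α(β(D)). β(D) = E, then α(E) = A. So (α ∘ β)(D) = A.

A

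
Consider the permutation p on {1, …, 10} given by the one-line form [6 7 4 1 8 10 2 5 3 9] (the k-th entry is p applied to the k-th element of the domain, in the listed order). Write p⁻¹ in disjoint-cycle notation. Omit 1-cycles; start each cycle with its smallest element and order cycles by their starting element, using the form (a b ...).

The cycle decomposition of p is (1 6 10 9 3 4)(2 7)(5 8).
The inverse reverses every cycle; in canonical form, p⁻¹ = (1 4 3 9 10 6)(2 7)(5 8).

(1 4 3 9 10 6)(2 7)(5 8)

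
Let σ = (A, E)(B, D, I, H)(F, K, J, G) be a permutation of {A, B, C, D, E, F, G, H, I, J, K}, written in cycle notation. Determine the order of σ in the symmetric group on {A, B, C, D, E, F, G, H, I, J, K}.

The disjoint cycles have lengths 4, 4, 2, 1.
The order is lcm(4, 4, 2) = 4.

4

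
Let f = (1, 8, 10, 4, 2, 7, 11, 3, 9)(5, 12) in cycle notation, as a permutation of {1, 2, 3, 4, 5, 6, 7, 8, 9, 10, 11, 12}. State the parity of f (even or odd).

The cycle lengths are 9, 2, 1.
A cycle of length ℓ contributes ℓ−1 transpositions, so f is a product of 8 + 1 = 9 transpositions — odd.

odd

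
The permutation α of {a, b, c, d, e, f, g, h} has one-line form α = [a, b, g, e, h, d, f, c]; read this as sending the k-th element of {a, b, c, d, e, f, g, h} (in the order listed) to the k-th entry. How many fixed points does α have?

2

The fixed points (elements with α(x) = x) are {a, b}, so there are 2.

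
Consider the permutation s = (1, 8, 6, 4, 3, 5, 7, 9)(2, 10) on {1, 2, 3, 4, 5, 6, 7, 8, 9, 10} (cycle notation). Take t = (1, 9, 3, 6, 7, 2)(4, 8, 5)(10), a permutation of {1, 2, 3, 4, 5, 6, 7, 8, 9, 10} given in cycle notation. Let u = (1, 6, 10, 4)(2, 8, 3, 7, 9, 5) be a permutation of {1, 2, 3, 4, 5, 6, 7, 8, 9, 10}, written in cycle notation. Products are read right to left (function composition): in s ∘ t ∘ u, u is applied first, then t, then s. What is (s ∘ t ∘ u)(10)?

Chase 10: u(10) = 4; t(4) = 8; s(8) = 6. Hence (s ∘ t ∘ u)(10) = 6.

6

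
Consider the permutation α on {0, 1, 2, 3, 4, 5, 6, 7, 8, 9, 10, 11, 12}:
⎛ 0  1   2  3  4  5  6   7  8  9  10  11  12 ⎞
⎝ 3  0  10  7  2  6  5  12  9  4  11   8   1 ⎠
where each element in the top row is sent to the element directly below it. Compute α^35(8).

Tracing 8 → 9 → … returns to 8 after 6 steps, so 8 lies in a 6-cycle (2 10 11 8 9 4).
On a 6-cycle, α^6 is the identity, so α^35 = α^5 there (35 ≡ 5 mod 6).
Advancing 5 steps from 8: 8 → 9 → 4 → 2 → 10 → 11.

11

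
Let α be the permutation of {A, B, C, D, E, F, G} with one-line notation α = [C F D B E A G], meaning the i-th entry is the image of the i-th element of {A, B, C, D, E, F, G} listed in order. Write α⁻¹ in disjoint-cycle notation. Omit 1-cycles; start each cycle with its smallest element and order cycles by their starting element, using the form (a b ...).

First write α in disjoint cycles: (A C D B F).
Reversing each cycle (and rotating so the smallest element leads) gives α⁻¹ = (A F B D C).

(A F B D C)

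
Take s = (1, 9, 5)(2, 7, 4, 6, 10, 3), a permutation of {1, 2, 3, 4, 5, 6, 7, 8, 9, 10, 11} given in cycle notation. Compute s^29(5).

9

5 lies in the 3-cycle (1, 9, 5).
Since the cycle has length 3, s^29 acts on it the same as s^2 (29 mod 3 = 2).
Advancing 2 steps from 5: 5 → 1 → 9.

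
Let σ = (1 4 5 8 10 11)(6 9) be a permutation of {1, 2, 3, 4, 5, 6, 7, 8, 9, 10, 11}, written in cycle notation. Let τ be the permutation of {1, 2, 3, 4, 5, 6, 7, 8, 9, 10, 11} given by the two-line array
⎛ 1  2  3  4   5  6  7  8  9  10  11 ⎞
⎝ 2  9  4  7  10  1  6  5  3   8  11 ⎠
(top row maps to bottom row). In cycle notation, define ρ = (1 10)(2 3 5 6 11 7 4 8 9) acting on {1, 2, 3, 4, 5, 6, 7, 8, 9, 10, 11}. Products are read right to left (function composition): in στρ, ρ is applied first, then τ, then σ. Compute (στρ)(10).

2

(στρ)(10) = σ(τ(ρ(10))). ρ(10) = 1, then τ(1) = 2, then σ(2) = 2, so the result is 2.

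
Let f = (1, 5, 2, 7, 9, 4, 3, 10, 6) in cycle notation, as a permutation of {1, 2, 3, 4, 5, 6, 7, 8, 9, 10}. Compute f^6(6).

4

6 lies in the 9-cycle (1, 5, 2, 7, 9, 4, 3, 10, 6).
Advancing 6 steps from 6: 6 → 1 → 5 → 2 → 7 → 9 → 4.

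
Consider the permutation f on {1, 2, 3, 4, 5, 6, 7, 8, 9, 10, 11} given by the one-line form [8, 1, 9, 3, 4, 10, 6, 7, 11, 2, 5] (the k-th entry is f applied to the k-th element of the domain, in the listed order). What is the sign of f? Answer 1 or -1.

-1

In disjoint-cycle form the cycle lengths are 6, 5.
A cycle of length ℓ contributes ℓ−1 transpositions, so f is a product of 5 + 4 = 9 transpositions — odd.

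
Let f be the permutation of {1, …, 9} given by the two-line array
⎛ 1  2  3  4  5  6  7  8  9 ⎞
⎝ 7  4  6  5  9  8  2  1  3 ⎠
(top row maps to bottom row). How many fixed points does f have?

No element satisfies f(x) = x, so there are 0 fixed points.

0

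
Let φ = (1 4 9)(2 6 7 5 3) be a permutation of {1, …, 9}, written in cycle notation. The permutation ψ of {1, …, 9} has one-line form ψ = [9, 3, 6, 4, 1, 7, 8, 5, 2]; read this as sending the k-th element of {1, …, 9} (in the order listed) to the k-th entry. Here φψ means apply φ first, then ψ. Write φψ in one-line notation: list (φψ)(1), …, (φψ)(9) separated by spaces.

4 7 3 2 6 8 1 5 9

Chase each element through φ then ψ: 1 → 4 → 4; 2 → 6 → 7; 3 → 2 → 3; 4 → 9 → 2; 5 → 3 → 6; 6 → 7 → 8; 7 → 5 → 1; 8 → 8 → 5; 9 → 1 → 9.
So φψ in one-line form is 4 7 3 2 6 8 1 5 9.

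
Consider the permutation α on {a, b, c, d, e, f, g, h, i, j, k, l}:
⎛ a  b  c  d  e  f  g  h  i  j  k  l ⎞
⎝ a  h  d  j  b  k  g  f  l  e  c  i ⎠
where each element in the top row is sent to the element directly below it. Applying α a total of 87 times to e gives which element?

j

Tracing e → b → … returns to e after 8 steps, so e lies in an 8-cycle (b, h, f, k, c, d, j, e).
Powers repeat with period 8 on this cycle, and 87 mod 8 = 7, so α^87(e) = α^7(e).
Stepping 7 places around the cycle: e → b → h → f → k → c → d → j.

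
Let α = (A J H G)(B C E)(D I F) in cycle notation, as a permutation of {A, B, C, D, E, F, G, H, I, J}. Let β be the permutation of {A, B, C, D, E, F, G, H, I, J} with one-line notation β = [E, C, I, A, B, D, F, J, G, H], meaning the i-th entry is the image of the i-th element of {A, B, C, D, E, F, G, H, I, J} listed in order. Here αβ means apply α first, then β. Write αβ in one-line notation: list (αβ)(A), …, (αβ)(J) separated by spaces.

Chase each element through α then β: A → J → H; B → C → I; C → E → B; D → I → G; E → B → C; F → D → A; G → A → E; H → G → F; I → F → D; J → H → J.
So αβ in one-line form is H I B G C A E F D J.

H I B G C A E F D J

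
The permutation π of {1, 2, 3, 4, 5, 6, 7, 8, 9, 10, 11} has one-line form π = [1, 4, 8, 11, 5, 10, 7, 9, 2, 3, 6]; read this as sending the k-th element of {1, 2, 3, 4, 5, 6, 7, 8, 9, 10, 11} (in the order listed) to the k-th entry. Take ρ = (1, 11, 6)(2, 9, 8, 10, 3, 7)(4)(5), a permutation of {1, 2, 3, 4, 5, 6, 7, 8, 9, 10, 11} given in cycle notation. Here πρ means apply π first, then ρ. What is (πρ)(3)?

10

π(3) = 8, then ρ(8) = 10; composing gives (πρ)(3) = 10.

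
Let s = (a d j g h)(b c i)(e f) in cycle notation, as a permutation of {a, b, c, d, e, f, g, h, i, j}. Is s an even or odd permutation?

The cycle lengths are 5, 3, 2.
A cycle is odd iff its length is even; s has 1 even-length cycle, so sgn(s) = (−1)^1 and s is odd.

odd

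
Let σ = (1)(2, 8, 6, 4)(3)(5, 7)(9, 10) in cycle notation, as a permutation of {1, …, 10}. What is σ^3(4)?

4 lies in the 4-cycle (2, 8, 6, 4).
Advancing 3 steps from 4: 4 → 2 → 8 → 6.

6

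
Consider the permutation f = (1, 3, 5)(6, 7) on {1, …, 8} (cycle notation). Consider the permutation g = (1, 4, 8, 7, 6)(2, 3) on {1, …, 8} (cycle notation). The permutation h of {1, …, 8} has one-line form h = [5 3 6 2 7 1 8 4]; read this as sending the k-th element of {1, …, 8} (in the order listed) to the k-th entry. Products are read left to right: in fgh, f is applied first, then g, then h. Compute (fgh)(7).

Apply the permutations in order: f(7) = 6, then g(6) = 1, then h(1) = 5. So (fgh)(7) = 5.

5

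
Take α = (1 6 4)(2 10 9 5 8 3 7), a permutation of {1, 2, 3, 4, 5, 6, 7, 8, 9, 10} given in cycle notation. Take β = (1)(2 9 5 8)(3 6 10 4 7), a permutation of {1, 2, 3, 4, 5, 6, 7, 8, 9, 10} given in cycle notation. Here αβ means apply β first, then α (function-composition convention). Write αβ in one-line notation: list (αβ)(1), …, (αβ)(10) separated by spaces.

6 5 4 2 3 9 7 10 8 1

For each element, apply β then α: 1 → 1 → 6; 2 → 9 → 5; 3 → 6 → 4; 4 → 7 → 2; 5 → 8 → 3; 6 → 10 → 9; 7 → 3 → 7; 8 → 2 → 10; 9 → 5 → 8; 10 → 4 → 1.
Collecting the images, αβ = [6 5 4 2 3 9 7 10 8 1].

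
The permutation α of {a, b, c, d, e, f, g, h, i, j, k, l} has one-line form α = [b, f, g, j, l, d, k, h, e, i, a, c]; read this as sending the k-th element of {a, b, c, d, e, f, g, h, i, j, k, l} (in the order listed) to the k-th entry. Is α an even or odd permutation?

In disjoint-cycle form the cycle lengths are 11, 1.
A cycle is odd iff its length is even; α has 0 even-length cycles, so sgn(α) = (−1)^0 and α is even.

even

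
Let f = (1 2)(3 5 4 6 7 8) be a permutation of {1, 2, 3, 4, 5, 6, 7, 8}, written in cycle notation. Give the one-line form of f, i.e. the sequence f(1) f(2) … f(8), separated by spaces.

2 1 5 6 4 7 8 3

Each element maps to the next entry in its cycle (wrapping to the front): 1↦2, 2↦1, 3↦5, 4↦6, 5↦4, 6↦7, 7↦8, 8↦3.
So the one-line form is 2 1 5 6 4 7 8 3.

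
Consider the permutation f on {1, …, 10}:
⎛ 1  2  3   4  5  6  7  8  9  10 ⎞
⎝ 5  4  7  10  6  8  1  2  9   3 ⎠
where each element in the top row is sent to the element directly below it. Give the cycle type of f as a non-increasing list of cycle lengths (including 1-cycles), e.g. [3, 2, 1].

The disjoint cycles are (1 5 6 8 2 4 10 3 7)(9), with lengths 9, 1 in non-increasing order.

[9, 1]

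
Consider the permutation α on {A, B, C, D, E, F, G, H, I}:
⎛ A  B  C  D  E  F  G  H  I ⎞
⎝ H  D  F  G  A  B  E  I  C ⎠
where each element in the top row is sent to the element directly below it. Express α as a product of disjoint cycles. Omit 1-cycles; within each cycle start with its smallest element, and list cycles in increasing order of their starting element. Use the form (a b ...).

(A H I C F B D G E)

Iterating α from A gives A → H → I → C → F → B → D → G → E → A; that is the 9-cycle (A H I C F B D G E).
Repeating from the next unused element and collecting all non-trivial cycles gives (A H I C F B D G E).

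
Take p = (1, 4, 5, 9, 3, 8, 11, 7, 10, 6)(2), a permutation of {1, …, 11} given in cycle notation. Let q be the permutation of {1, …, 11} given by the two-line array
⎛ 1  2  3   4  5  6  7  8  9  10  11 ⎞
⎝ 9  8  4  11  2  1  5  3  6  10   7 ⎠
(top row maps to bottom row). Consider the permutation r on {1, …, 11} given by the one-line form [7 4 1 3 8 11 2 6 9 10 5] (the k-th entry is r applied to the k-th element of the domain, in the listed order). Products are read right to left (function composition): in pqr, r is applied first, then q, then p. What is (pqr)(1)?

(pqr)(1) = p(q(r(1))). r(1) = 7, then q(7) = 5, then p(5) = 9, so the result is 9.

9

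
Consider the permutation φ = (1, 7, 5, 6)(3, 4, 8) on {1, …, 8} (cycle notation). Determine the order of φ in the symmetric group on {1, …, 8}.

The disjoint cycles have lengths 4, 3, 1.
The order is lcm(4, 3) = 12.

12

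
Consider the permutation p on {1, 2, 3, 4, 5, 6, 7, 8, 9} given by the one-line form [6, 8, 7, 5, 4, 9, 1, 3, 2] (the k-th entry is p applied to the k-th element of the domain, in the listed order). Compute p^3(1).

2

Tracing 1 → 6 → … returns to 1 after 7 steps, so 1 lies in a 7-cycle (1 6 9 2 8 3 7).
Advancing 3 steps from 1: 1 → 6 → 9 → 2.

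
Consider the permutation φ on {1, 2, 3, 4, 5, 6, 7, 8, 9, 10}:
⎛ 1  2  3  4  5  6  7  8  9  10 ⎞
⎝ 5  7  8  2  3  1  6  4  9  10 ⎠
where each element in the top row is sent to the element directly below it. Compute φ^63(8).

Tracing 8 → 4 → … returns to 8 after 8 steps, so 8 lies in an 8-cycle (1 5 3 8 4 2 7 6).
Since the cycle has length 8, φ^63 acts on it the same as φ^7 (63 mod 8 = 7).
Advancing 7 steps from 8: 8 → 4 → 2 → 7 → 6 → 1 → 5 → 3.

3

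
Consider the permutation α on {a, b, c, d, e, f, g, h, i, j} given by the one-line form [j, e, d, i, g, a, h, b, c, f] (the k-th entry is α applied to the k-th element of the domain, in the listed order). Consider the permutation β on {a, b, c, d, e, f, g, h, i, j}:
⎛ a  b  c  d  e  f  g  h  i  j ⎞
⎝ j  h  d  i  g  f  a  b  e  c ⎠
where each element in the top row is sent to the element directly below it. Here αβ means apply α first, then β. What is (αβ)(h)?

h

(αβ)(h) = β(α(h)). α(h) = b, then β(b) = h. So (αβ)(h) = h.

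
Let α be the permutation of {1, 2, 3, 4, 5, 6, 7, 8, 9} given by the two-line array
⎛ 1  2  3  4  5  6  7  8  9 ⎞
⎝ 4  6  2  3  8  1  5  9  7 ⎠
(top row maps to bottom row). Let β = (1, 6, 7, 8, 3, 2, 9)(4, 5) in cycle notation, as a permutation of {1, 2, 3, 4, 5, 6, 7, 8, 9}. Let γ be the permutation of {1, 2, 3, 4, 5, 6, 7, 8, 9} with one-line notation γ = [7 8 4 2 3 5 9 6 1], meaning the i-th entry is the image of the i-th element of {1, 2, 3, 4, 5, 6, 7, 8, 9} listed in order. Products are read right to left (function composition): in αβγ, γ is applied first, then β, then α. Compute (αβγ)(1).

(αβγ)(1) = α(β(γ(1))). γ(1) = 7, then β(7) = 8, then α(8) = 9, so the result is 9.

9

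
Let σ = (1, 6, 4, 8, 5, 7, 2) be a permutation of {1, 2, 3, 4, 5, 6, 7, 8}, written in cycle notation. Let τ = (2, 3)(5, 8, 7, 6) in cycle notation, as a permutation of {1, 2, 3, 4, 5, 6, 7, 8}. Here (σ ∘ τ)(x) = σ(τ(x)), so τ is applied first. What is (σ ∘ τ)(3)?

1

(σ ∘ τ)(3) = σ(τ(3)). τ(3) = 2, then σ(2) = 1. So (σ ∘ τ)(3) = 1.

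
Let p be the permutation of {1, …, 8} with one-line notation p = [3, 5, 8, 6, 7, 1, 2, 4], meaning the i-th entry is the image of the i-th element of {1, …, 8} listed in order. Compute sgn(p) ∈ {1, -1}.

1

In disjoint-cycle form the cycle lengths are 5, 3.
A cycle is odd iff its length is even; p has 0 even-length cycles, so sgn(p) = (−1)^0 and p is even.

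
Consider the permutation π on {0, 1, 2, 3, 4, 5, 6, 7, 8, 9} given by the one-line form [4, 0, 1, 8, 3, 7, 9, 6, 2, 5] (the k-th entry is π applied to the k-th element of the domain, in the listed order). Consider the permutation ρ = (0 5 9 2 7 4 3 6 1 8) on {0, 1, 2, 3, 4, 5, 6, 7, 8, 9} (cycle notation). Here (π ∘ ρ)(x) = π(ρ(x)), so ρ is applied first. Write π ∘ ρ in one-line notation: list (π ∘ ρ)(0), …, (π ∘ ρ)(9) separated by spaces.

7 2 6 9 8 5 0 3 4 1

(π ∘ ρ)(x) = π(ρ(x)). Computing each image: π(ρ(0)) = π(5) = 7, π(ρ(1)) = π(8) = 2, π(ρ(2)) = π(7) = 6, π(ρ(3)) = π(6) = 9, π(ρ(4)) = π(3) = 8, π(ρ(5)) = π(9) = 5, π(ρ(6)) = π(1) = 0, π(ρ(7)) = π(4) = 3, π(ρ(8)) = π(0) = 4, π(ρ(9)) = π(2) = 1.
Hence π ∘ ρ = [7 2 6 9 8 5 0 3 4 1].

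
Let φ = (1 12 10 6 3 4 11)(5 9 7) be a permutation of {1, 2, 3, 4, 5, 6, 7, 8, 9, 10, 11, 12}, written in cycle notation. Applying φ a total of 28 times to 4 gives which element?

4

4 lies in the 7-cycle (1 12 10 6 3 4 11).
Powers repeat with period 7 on this cycle, and 28 mod 7 = 0, so φ^28(4) = φ^0(4).
So φ^28(4) = 4.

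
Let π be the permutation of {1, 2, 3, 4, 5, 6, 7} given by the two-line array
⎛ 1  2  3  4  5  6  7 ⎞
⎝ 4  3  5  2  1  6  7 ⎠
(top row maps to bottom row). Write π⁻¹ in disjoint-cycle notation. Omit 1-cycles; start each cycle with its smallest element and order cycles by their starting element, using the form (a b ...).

The cycle decomposition of π is (1 4 2 3 5).
Reversing each cycle (and rotating so the smallest element leads) gives π⁻¹ = (1 5 3 2 4).

(1 5 3 2 4)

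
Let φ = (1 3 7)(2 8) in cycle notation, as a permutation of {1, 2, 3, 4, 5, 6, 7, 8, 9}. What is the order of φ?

6

The disjoint cycles have lengths 3, 2, 1, 1, 1, 1.
Since disjoint cycles commute, ord(φ) = lcm(3, 2) = 6.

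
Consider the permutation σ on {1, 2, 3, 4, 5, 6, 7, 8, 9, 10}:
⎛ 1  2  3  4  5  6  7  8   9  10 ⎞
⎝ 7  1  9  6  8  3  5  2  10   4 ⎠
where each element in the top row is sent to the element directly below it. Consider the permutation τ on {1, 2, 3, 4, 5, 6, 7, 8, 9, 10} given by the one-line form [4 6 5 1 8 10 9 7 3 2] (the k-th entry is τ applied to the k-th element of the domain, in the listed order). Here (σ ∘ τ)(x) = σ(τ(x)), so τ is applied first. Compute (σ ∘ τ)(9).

First apply τ: τ(9) = 3, then σ(3) = 9. Thus (σ ∘ τ)(9) = 9.

9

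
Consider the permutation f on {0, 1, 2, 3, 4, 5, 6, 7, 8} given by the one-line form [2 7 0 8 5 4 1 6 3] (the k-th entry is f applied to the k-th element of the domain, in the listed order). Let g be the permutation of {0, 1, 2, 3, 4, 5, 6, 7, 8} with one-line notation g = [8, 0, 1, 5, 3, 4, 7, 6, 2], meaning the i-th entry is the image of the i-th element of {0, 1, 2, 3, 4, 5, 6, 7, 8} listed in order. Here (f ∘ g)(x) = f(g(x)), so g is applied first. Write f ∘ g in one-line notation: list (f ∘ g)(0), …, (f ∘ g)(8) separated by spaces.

(f ∘ g)(x) = f(g(x)). Computing each image: f(g(0)) = f(8) = 3, f(g(1)) = f(0) = 2, f(g(2)) = f(1) = 7, f(g(3)) = f(5) = 4, f(g(4)) = f(3) = 8, f(g(5)) = f(4) = 5, f(g(6)) = f(7) = 6, f(g(7)) = f(6) = 1, f(g(8)) = f(2) = 0.
Hence f ∘ g = [3 2 7 4 8 5 6 1 0].

3 2 7 4 8 5 6 1 0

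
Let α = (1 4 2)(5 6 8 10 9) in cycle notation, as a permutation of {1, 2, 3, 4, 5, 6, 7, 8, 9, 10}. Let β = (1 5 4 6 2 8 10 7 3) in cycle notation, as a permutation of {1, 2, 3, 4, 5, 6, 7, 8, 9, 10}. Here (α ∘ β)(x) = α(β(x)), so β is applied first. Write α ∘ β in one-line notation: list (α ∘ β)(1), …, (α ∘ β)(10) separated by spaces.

(α ∘ β)(x) = α(β(x)). Computing each image: α(β(1)) = α(5) = 6, α(β(2)) = α(8) = 10, α(β(3)) = α(1) = 4, α(β(4)) = α(6) = 8, α(β(5)) = α(4) = 2, α(β(6)) = α(2) = 1, α(β(7)) = α(3) = 3, α(β(8)) = α(10) = 9, α(β(9)) = α(9) = 5, α(β(10)) = α(7) = 7.
Hence α ∘ β = [6 10 4 8 2 1 3 9 5 7].

6 10 4 8 2 1 3 9 5 7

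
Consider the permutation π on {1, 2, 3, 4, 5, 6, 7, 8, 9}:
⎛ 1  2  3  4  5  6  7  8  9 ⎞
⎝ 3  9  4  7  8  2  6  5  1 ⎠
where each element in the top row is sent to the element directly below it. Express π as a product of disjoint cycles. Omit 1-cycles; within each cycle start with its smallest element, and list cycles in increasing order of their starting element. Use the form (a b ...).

(1 3 4 7 6 2 9)(5 8)

Start at 1 and follow images: 1 → 3 → 4 → 7 → 6 → 2 → 9 → 1, giving the cycle (1 3 4 7 6 2 9).
Repeating from the next unused element and collecting all non-trivial cycles gives (1 3 4 7 6 2 9)(5 8).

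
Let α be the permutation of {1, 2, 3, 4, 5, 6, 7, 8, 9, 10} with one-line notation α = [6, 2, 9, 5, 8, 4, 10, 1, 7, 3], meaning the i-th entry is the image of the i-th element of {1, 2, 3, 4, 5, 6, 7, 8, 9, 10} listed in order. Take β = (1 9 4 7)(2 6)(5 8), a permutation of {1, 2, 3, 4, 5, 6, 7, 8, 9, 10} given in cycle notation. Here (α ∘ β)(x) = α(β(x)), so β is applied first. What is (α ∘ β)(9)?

(α ∘ β)(9) = α(β(9)). β(9) = 4, then α(4) = 5. So (α ∘ β)(9) = 5.

5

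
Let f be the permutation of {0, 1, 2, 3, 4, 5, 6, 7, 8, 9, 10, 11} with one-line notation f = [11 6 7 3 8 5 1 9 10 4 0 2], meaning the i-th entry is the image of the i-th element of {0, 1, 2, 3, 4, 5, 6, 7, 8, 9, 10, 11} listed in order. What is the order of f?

8

The disjoint-cycle form of f has cycle lengths 8, 2, 1, 1.
The order is lcm(8, 2) = 8.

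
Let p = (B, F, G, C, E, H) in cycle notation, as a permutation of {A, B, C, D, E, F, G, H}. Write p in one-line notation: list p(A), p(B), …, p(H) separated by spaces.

A F E D H G C B

Each element maps to the next entry in its cycle (wrapping to the front): A↦A, B↦F, C↦E, D↦D, E↦H, F↦G, G↦C, H↦B.
Listing these in domain order gives A F E D H G C B.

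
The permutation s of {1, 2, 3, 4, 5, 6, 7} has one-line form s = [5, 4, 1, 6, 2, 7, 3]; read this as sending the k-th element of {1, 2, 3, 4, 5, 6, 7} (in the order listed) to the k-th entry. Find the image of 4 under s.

4 is element number 4 of the domain, and entry number 4 of the one-line form is 6, so s(4) = 6.

6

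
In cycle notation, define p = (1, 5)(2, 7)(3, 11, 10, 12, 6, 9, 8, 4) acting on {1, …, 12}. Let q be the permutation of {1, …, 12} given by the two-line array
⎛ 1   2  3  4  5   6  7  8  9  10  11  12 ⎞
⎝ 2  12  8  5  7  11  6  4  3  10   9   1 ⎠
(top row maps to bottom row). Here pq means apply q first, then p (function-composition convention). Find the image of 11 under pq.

(pq)(11) = p(q(11)). q(11) = 9, then p(9) = 8. So (pq)(11) = 8.

8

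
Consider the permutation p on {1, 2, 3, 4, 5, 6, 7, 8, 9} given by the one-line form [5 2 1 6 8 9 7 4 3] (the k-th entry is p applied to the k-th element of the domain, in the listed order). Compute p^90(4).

8

Tracing 4 → 6 → … returns to 4 after 7 steps, so 4 lies in a 7-cycle (1 5 8 4 6 9 3).
Since the cycle has length 7, p^90 acts on it the same as p^6 (90 mod 7 = 6).
Stepping 6 places around the cycle: 4 → 6 → 9 → 3 → 1 → 5 → 8.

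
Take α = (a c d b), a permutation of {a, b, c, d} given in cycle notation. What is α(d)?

b

In the cycle (a c d b), d is followed by b, so α(d) = b.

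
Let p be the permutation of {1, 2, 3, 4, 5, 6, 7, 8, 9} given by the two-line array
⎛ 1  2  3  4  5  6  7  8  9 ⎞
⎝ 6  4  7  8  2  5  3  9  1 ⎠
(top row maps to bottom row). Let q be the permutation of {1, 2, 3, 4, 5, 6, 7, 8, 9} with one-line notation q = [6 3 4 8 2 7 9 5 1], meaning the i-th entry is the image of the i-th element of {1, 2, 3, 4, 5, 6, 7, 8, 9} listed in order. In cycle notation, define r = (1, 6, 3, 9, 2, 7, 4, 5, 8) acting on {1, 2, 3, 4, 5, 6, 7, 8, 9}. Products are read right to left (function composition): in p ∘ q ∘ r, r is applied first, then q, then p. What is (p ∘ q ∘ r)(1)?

3

(p ∘ q ∘ r)(1) = p(q(r(1))). r(1) = 6, then q(6) = 7, then p(7) = 3, so the result is 3.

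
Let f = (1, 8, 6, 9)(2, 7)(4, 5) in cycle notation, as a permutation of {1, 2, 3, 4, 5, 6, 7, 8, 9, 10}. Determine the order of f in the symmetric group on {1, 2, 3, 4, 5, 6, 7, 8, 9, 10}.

4

The cycle type of f is (4, 2, 2, 1, 1).
Since disjoint cycles commute, ord(f) = lcm(4, 2, 2) = 4.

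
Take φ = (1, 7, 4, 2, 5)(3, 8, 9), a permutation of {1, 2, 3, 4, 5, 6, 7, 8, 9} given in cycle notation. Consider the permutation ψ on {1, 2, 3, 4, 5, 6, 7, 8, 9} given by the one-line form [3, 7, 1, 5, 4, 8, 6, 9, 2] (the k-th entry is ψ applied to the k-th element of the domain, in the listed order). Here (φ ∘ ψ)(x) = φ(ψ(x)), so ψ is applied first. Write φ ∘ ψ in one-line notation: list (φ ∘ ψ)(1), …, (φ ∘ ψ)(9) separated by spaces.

Chase each element through ψ then φ: 1 → 3 → 8; 2 → 7 → 4; 3 → 1 → 7; 4 → 5 → 1; 5 → 4 → 2; 6 → 8 → 9; 7 → 6 → 6; 8 → 9 → 3; 9 → 2 → 5.
Collecting the images, φ ∘ ψ = [8 4 7 1 2 9 6 3 5].

8 4 7 1 2 9 6 3 5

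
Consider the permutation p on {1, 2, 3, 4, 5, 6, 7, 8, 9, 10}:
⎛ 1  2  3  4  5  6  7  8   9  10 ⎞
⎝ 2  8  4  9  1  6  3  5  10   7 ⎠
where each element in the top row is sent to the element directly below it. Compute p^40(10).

10

Tracing 10 → 7 → … returns to 10 after 5 steps, so 10 lies in a 5-cycle (3 4 9 10 7).
On a 5-cycle, p^5 is the identity, so p^40 = p^0 there (40 ≡ 0 mod 5).
So p^40(10) = 10.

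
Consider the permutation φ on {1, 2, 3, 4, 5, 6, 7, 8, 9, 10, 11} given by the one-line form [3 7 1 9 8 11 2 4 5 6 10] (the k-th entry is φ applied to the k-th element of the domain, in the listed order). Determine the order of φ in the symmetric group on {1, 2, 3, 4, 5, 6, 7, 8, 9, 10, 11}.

12

Writing φ as disjoint cycles, the cycle lengths are 4, 3, 2, 2.
Since disjoint cycles commute, ord(φ) = lcm(4, 3, 2, 2) = 12.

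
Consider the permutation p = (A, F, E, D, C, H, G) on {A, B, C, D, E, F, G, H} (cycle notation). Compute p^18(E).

G

E lies in the 7-cycle (A, F, E, D, C, H, G).
Since the cycle has length 7, p^18 acts on it the same as p^4 (18 mod 7 = 4).
Stepping 4 places around the cycle: E → D → C → H → G.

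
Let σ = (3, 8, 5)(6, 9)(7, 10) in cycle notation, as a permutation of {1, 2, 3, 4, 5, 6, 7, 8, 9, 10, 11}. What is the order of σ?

6

The cycle type of σ is (3, 2, 2, 1, 1, 1, 1).
Since disjoint cycles commute, ord(σ) = lcm(3, 2, 2) = 6.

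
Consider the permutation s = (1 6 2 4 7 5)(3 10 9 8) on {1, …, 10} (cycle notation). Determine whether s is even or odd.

The cycle lengths are 6, 4.
A cycle is odd iff its length is even; s has 2 even-length cycles, so sgn(s) = (−1)^2 and s is even.

even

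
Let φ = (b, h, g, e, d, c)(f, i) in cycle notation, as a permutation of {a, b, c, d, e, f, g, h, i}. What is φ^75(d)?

h

d lies in the 6-cycle (b, h, g, e, d, c).
Since the cycle has length 6, φ^75 acts on it the same as φ^3 (75 mod 6 = 3).
Advancing 3 steps from d: d → c → b → h.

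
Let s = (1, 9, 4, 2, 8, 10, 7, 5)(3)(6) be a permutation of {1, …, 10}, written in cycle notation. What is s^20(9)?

10

9 lies in the 8-cycle (1, 9, 4, 2, 8, 10, 7, 5).
Since the cycle has length 8, s^20 acts on it the same as s^4 (20 mod 8 = 4).
Stepping 4 places around the cycle: 9 → 4 → 2 → 8 → 10.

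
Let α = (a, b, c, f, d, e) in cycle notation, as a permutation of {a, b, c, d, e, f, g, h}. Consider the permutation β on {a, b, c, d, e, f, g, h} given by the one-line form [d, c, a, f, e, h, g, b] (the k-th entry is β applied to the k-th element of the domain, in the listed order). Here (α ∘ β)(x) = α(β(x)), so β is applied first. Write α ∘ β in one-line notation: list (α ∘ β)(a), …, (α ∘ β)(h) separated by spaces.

For each element, apply β then α: a → d → e; b → c → f; c → a → b; d → f → d; e → e → a; f → h → h; g → g → g; h → b → c.
So α ∘ β in one-line form is e f b d a h g c.

e f b d a h g c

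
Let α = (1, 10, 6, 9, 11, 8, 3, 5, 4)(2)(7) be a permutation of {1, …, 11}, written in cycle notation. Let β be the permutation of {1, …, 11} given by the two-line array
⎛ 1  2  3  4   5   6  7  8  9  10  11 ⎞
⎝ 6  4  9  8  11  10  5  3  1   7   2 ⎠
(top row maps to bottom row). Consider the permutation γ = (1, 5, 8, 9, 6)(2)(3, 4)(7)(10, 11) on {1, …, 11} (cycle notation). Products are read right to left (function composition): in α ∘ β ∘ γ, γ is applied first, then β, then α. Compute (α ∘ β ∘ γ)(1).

8

Chase 1: γ(1) = 5; β(5) = 11; α(11) = 8. Hence (α ∘ β ∘ γ)(1) = 8.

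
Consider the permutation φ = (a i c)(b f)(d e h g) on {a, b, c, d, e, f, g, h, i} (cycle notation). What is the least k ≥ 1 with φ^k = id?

12

The disjoint cycles have lengths 4, 3, 2.
The order of φ is the least common multiple of its cycle lengths: lcm(4, 3, 2) = 12.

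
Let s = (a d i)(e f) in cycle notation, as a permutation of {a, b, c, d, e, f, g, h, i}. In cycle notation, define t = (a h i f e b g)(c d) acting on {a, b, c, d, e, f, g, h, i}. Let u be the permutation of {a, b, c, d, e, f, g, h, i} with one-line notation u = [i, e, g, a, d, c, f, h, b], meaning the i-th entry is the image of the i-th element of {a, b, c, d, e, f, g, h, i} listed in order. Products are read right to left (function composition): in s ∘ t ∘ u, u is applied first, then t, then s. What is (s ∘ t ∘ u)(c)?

Apply the permutations in order: u(c) = g, then t(g) = a, then s(a) = d. So (s ∘ t ∘ u)(c) = d.

d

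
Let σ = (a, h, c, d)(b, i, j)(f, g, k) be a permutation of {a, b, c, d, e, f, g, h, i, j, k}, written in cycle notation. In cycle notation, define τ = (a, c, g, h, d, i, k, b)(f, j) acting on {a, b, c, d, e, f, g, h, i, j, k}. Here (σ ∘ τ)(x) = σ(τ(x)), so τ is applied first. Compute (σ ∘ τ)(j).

(σ ∘ τ)(j) = σ(τ(j)). τ(j) = f, then σ(f) = g. So (σ ∘ τ)(j) = g.

g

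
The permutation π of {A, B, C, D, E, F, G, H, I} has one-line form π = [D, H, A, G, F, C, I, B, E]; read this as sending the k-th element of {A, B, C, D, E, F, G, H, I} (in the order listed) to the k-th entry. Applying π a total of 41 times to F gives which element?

E

Tracing F → C → … returns to F after 7 steps, so F lies in a 7-cycle (A, D, G, I, E, F, C).
Powers repeat with period 7 on this cycle, and 41 mod 7 = 6, so π^41(F) = π^6(F).
Advancing 6 steps from F: F → C → A → D → G → I → E.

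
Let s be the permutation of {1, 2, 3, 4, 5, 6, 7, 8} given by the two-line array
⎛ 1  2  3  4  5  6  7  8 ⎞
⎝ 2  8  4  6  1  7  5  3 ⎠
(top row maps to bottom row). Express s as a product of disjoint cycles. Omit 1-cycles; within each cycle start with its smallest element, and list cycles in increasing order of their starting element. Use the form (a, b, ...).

(1, 2, 8, 3, 4, 6, 7, 5)

From 1: 1 → 2 → 8 → 3 → 4 → 6 → 7 → 5 → 1, closing the cycle (1, 2, 8, 3, 4, 6, 7, 5).
Continuing from each remaining unvisited element yields (1, 2, 8, 3, 4, 6, 7, 5).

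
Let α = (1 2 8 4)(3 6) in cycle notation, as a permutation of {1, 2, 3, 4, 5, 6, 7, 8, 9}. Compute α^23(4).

4 lies in the 4-cycle (1 2 8 4).
On a 4-cycle, α^4 is the identity, so α^23 = α^3 there (23 ≡ 3 mod 4).
Advancing 3 steps from 4: 4 → 1 → 2 → 8.

8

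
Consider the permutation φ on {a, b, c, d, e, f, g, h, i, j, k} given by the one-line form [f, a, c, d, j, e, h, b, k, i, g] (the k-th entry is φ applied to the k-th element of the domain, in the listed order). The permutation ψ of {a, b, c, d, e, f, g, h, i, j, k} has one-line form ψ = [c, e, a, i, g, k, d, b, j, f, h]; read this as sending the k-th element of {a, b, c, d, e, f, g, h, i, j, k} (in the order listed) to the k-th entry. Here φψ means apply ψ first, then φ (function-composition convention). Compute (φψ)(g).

ψ(g) = d, then φ(d) = d; composing gives (φψ)(g) = d.

d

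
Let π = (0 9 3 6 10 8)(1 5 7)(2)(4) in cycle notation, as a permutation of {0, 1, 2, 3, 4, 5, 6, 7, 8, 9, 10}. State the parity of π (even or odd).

The cycle lengths are 6, 3, 1, 1.
A cycle is odd iff its length is even; π has 1 even-length cycle, so sgn(π) = (−1)^1 and π is odd.

odd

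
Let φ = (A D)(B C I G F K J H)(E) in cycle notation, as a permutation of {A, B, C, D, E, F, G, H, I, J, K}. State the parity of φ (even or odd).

even

The cycle lengths are 8, 2, 1.
A cycle is odd iff its length is even; φ has 2 even-length cycles, so sgn(φ) = (−1)^2 and φ is even.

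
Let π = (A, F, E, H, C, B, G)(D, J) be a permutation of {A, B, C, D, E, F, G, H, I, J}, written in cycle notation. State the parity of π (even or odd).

odd

The cycle lengths are 7, 2, 1.
A cycle is odd iff its length is even; π has 1 even-length cycle, so sgn(π) = (−1)^1 and π is odd.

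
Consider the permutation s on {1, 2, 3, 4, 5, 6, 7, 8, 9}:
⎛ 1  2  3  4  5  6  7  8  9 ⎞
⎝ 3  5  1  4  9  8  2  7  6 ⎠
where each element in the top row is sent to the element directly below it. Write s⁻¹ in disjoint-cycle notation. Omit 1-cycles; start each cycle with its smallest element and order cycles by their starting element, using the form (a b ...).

First write s in disjoint cycles: (1 3)(2 5 9 6 8 7).
Reversing each cycle (and rotating so the smallest element leads) gives s⁻¹ = (1 3)(2 7 8 6 9 5).

(1 3)(2 7 8 6 9 5)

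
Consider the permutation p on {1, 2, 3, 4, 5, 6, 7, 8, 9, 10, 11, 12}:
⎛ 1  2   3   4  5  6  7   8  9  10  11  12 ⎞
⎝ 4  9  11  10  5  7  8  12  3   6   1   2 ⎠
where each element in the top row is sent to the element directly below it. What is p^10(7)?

6

Tracing 7 → 8 → … returns to 7 after 11 steps, so 7 lies in an 11-cycle (1 4 10 6 7 8 12 2 9 3 11).
Advancing 10 steps from 7: 7 → 8 → 12 → 2 → 9 → 3 → 11 → 1 → 4 → 10 → 6.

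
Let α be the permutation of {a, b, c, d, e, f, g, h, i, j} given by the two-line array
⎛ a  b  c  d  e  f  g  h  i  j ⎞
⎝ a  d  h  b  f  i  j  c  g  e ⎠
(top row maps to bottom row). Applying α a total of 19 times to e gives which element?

Tracing e → f → … returns to e after 5 steps, so e lies in a 5-cycle (e, f, i, g, j).
Since the cycle has length 5, α^19 acts on it the same as α^4 (19 mod 5 = 4).
Stepping 4 places around the cycle: e → f → i → g → j.

j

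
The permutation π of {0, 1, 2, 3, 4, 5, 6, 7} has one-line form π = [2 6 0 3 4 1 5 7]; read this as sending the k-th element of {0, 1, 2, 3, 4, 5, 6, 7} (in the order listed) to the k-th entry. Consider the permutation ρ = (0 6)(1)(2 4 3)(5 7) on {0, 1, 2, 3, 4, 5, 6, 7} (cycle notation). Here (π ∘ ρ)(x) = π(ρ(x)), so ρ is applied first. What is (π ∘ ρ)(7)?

1

ρ(7) = 5, then π(5) = 1; composing gives (π ∘ ρ)(7) = 1.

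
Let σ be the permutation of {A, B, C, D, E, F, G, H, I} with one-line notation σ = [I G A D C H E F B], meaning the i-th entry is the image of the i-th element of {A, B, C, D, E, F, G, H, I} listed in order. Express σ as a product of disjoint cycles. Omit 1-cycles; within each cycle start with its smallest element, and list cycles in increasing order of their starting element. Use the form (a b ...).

Start at A and follow images: A → I → B → G → E → C → A, giving the cycle (A I B G E C).
Repeating from the next unused element and collecting all non-trivial cycles gives (A I B G E C)(F H).

(A I B G E C)(F H)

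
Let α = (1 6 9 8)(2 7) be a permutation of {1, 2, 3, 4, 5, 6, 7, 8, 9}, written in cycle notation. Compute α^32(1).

1

1 lies in the 4-cycle (1 6 9 8).
Powers repeat with period 4 on this cycle, and 32 mod 4 = 0, so α^32(1) = α^0(1).
So α^32(1) = 1.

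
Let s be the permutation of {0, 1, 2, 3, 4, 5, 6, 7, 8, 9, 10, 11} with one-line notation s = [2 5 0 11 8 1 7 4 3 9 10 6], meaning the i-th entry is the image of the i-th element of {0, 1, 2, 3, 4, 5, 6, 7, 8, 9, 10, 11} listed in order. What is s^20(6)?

4

Tracing 6 → 7 → … returns to 6 after 6 steps, so 6 lies in a 6-cycle (3, 11, 6, 7, 4, 8).
Since the cycle has length 6, s^20 acts on it the same as s^2 (20 mod 6 = 2).
Stepping 2 places around the cycle: 6 → 7 → 4.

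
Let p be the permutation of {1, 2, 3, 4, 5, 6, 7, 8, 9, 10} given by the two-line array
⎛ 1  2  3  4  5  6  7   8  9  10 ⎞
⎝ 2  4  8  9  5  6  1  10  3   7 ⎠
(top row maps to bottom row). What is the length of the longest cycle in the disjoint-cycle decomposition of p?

8

Decomposing into disjoint cycles gives (1, 2, 4, 9, 3, 8, 10, 7); the longest has length 8.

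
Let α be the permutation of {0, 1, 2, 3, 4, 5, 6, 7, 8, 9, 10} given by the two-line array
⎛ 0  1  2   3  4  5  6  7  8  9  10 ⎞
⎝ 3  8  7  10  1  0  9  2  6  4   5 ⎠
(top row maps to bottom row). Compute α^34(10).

0

Tracing 10 → 5 → … returns to 10 after 4 steps, so 10 lies in a 4-cycle (0, 3, 10, 5).
Since the cycle has length 4, α^34 acts on it the same as α^2 (34 mod 4 = 2).
Advancing 2 steps from 10: 10 → 5 → 0.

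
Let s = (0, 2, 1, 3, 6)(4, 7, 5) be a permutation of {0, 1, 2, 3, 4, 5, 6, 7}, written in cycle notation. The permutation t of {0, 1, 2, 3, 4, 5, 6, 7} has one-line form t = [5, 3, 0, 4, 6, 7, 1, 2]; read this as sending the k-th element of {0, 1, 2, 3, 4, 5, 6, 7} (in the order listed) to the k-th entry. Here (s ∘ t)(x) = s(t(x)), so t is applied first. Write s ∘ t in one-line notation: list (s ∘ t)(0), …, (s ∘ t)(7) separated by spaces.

4 6 2 7 0 5 3 1

(s ∘ t)(x) = s(t(x)). Computing each image: s(t(0)) = s(5) = 4, s(t(1)) = s(3) = 6, s(t(2)) = s(0) = 2, s(t(3)) = s(4) = 7, s(t(4)) = s(6) = 0, s(t(5)) = s(7) = 5, s(t(6)) = s(1) = 3, s(t(7)) = s(2) = 1.
Hence s ∘ t = [4 6 2 7 0 5 3 1].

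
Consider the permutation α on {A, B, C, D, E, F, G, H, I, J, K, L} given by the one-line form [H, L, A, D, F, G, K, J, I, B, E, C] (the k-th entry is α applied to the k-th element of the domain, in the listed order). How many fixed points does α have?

2

The fixed points (elements with α(x) = x) are {D, I}, so there are 2.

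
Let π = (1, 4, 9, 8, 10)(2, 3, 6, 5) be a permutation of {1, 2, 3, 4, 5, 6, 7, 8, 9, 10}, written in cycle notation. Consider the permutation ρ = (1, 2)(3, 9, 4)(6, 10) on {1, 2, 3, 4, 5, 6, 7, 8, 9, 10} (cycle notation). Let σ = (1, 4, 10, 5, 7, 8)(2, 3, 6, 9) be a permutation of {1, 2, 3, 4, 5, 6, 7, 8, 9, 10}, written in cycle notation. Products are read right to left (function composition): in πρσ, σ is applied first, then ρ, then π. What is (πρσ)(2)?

8

Chase 2: σ(2) = 3; ρ(3) = 9; π(9) = 8. Hence (πρσ)(2) = 8.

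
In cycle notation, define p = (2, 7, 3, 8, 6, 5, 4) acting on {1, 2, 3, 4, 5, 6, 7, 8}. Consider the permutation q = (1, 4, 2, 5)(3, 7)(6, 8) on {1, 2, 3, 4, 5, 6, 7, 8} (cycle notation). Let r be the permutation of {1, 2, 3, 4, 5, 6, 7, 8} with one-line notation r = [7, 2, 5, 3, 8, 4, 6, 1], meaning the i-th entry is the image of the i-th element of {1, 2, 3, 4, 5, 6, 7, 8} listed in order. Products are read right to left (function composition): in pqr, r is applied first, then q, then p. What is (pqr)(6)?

Apply the permutations in order: r(6) = 4, then q(4) = 2, then p(2) = 7. So (pqr)(6) = 7.

7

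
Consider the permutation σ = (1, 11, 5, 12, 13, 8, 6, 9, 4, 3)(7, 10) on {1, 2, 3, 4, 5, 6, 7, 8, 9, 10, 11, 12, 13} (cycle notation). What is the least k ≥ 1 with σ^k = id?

10

The disjoint cycles have lengths 10, 2, 1.
The order is lcm(10, 2) = 10.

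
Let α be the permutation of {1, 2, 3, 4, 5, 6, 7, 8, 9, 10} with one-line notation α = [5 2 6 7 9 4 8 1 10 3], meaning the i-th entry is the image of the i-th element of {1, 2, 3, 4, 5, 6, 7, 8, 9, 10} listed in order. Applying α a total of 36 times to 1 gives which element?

Tracing 1 → 5 → … returns to 1 after 9 steps, so 1 lies in a 9-cycle (1, 5, 9, 10, 3, 6, 4, 7, 8).
On a 9-cycle, α^9 is the identity, so α^36 = α^0 there (36 ≡ 0 mod 9).
So α^36(1) = 1.

1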